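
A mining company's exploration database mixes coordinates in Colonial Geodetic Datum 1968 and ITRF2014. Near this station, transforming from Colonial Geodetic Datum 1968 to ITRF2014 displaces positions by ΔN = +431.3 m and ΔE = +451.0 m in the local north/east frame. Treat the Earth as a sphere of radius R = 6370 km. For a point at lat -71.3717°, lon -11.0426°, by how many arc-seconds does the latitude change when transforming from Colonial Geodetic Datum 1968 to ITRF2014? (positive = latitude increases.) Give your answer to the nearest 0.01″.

Δφ = 13.97″

On a sphere of radius R, 1 rad of latitude = R, so Δφ = ΔN / R = 431.3 / 6370000 = 6.7708e-05 rad = 13.966″.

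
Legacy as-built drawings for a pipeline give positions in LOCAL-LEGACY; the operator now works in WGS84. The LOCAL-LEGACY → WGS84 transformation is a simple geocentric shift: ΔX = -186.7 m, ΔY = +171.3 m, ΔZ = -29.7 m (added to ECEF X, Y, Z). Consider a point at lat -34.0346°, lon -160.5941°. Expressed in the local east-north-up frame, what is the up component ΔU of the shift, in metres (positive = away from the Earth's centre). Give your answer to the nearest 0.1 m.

ΔU = 115.4 m

At φ = -34.0346°, λ = -160.5941°: sin φ = -0.559693, cos φ = 0.828700, sin λ = -0.332258, cos λ = -0.943188.
ΔU = cos φ cos λ·ΔX + cos φ sin λ·ΔY + sin φ·ΔZ = (0.828700)(-0.943188)(-186.7) + (0.828700)(-0.332258)(171.3) + (-0.559693)(-29.7) = 115.39 m.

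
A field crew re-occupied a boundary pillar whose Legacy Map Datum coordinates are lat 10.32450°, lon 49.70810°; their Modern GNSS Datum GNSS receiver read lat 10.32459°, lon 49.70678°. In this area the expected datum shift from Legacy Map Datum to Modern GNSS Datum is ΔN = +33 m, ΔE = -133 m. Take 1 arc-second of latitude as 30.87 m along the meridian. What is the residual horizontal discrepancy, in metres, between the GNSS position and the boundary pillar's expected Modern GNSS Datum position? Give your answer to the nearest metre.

26 m

Observed coordinate differences: Δφ = +0.00009°, Δλ = -0.00132°.
Converting to metres (1° lat = 111132 m, cos φ = 0.983808): observed ΔN = 10.0 m, observed ΔE = -144.3 m.
Subtracting the expected shift leaves a residual of 10.0 − (33) = -23.0 m north and -144.3 − (-133) = -11.3 m east.
Residual distance = √((-23.0)² + (-11.3)²) = 25.6 m.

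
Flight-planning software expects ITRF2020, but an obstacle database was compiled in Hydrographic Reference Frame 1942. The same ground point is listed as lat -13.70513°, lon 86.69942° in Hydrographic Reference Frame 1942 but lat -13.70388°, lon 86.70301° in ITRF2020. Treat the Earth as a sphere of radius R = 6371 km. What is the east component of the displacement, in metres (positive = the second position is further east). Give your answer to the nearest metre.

ΔE = 388 m

Δφ = -13.70388° − -13.70513° = +0.00125°; Δλ = 86.70301° − 86.69942° = +0.00359°.
1° along a meridian = πR/180 = 111195 m.
ΔN = Δφ × 111195 = 139.0 m; ΔE = Δλ × 111195 × cos(-13.70513°) = +0.00359 × 111195 × 0.971528 = 387.8 m.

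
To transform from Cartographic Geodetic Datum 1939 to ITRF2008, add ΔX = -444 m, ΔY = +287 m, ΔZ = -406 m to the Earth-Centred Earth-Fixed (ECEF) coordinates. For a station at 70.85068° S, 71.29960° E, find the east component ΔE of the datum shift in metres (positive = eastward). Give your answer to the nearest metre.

ΔE = 513 m

At φ = -70.85068°, λ = 71.29960°: sin φ = -0.944667, cos φ = 0.328031, sin λ = 0.947208, cos λ = 0.320620.
ΔE = −sin λ·ΔX + cos λ·ΔY = −(0.947208)·(-444) + (0.320620)·(287) = 512.58 m.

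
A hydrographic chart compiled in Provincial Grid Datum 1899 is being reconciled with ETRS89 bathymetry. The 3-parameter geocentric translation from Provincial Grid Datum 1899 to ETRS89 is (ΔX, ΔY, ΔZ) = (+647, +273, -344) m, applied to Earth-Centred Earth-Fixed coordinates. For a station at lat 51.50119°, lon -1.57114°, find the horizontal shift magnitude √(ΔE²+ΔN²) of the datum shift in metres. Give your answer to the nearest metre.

771 m

At φ = 51.50119°, λ = -1.57114°: sin φ = 0.782621, cos φ = 0.622498, sin λ = -0.027418, cos λ = 0.999624.
ΔE = −sin λ·ΔX + cos λ·ΔY = −(-0.027418)·(647) + (0.999624)·(273) = 290.64 m.
ΔN = −sin φ cos λ·ΔX − sin φ sin λ·ΔY + cos φ·ΔZ = −(0.782621)(0.999624)(647) − (0.782621)(-0.027418)(273) + (0.622498)(-344) = -714.45 m.
Horizontal magnitude = √(ΔE² + ΔN²) = √(290.64² + (-714.45)²) = 771.30 m.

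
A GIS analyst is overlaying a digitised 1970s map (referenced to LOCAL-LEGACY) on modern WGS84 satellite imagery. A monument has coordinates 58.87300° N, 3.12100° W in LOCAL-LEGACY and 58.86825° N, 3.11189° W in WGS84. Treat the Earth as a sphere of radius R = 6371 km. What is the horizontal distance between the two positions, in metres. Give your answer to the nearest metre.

Δφ = 58.86825° − 58.87300° = -0.00475°; Δλ = -3.11189° − -3.12100° = +0.00911°.
1° along a meridian = πR/180 = 111195 m.
ΔN = Δφ × 111195 = -528.2 m; ΔE = Δλ × 111195 × cos(58.87300°) = +0.00911 × 111195 × 0.516937 = 523.6 m.
Distance = √(ΔE² + ΔN²) = √(523.6² + (-528.2)²) = 743.8 m.

744 m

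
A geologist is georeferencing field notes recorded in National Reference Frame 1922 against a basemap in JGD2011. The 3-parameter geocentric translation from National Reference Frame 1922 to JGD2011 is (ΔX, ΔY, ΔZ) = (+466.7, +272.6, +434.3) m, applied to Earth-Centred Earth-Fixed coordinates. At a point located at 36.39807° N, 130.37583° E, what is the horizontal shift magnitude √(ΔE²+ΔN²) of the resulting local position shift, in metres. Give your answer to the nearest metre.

The local east axis at (φ, λ) is (−sin λ, cos λ, 0), so ΔE = −sin(130.37583°)·466.7 + cos(130.37583°)·272.6 = -532.13 m.
The local north axis is (−sin φ cos λ, −sin φ sin λ, cos φ), giving ΔN = 179.399 − 123.230 + 349.574 = 405.74 m.
Horizontal magnitude = √(ΔE² + ΔN²) = √((-532.13)² + 405.74²) = 669.17 m.

669 m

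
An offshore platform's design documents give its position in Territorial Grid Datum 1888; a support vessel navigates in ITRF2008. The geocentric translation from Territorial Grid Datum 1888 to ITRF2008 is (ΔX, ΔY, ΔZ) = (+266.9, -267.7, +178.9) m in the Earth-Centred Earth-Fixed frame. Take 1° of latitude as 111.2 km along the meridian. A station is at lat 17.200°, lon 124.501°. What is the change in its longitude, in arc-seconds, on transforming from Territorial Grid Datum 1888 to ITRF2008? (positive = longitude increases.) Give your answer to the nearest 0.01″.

sin φ = 0.295708, cos φ = 0.955278, sin λ = 0.824116, cos λ = -0.566421.
East component: ΔE = −sin λ·ΔX + cos λ·ΔY = −(0.824116)(266.9) + (-0.566421)(-267.7) = -68.33 m.
1° of latitude spans 111200 m; at latitude φ, 1° of longitude spans that × cos φ = 106227.0 m, so Δλ = -68.33 / 106227.0 × 3600 = -2.316″.

Δλ = -2.32″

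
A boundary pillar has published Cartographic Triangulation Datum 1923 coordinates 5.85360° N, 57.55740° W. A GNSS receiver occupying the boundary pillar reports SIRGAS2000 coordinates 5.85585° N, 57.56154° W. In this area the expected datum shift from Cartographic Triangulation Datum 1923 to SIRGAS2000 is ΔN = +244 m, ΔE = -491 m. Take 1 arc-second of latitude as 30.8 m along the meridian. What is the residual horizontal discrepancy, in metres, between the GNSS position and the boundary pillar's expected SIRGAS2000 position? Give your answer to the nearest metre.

35 m

Observed coordinate differences: Δφ = +0.00225°, Δλ = -0.00414°.
Converting to metres (1° lat = 110880 m, cos φ = 0.994786): observed ΔN = 249.5 m, observed ΔE = -456.6 m.
Subtracting the expected shift leaves a residual of 249.5 − (244) = 5.5 m north and -456.6 − (-491) = 34.4 m east.
Residual distance = √(5.5² + 34.4²) = 34.8 m.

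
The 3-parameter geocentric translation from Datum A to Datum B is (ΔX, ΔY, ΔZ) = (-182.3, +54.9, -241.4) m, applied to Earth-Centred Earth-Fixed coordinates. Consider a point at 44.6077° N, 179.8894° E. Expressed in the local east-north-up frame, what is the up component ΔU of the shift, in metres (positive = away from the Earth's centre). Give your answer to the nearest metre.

At φ = 44.6077°, λ = 179.8894°: sin φ = 0.702249, cos φ = 0.711932, sin λ = 0.001930, cos λ = -0.999998.
ΔU = cos φ cos λ·ΔX + cos φ sin λ·ΔY + sin φ·ΔZ = (0.711932)(-0.999998)(-182.3) + (0.711932)(0.001930)(54.9) + (0.702249)(-241.4) = -39.66 m.

ΔU = -40 m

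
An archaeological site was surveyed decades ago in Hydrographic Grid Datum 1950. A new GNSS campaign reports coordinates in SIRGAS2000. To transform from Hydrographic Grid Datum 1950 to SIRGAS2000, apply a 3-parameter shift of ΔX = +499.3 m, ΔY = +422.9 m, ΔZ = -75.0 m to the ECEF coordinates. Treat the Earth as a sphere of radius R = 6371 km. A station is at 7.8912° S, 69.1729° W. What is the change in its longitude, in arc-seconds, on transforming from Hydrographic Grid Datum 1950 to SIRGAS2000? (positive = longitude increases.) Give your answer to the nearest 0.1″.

Δλ = 20.2″

sin φ = -0.137292, cos φ = 0.990531, sin λ = -0.934658, cos λ = 0.355549.
East component: ΔE = −sin λ·ΔX + cos λ·ΔY = −(-0.934658)(499.3) + (0.355549)(422.9) = 617.04 m.
1° of latitude spans πR/180 = 111195 m; at latitude φ, 1° of longitude spans that × cos φ = 110142.0 m, so Δλ = 617.04 / 110142.0 × 3600 = 20.168″.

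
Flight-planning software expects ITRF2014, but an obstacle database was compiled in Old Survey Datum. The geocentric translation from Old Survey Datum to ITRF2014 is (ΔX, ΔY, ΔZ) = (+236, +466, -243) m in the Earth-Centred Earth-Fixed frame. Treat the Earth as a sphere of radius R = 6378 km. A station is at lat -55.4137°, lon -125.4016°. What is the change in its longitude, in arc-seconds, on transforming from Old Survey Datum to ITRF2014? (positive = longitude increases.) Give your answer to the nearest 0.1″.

Δλ = -4.4″

sin φ = -0.823272, cos φ = 0.567647, sin λ = -0.815112, cos λ = -0.579304.
East component: ΔE = −sin λ·ΔX + cos λ·ΔY = −(-0.815112)(236) + (-0.579304)(466) = -77.59 m.
1° of latitude spans πR/180 = 111317 m; at latitude φ, 1° of longitude spans that × cos φ = 63188.8 m, so Δλ = -77.59 / 63188.8 × 3600 = -4.420″.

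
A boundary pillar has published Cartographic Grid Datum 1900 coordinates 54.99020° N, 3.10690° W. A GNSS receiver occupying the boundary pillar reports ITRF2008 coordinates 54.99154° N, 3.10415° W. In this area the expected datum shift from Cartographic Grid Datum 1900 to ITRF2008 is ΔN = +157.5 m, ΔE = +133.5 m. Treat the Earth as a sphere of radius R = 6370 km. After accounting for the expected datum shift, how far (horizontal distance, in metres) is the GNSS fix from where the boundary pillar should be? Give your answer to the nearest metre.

Observed coordinate differences: Δφ = +0.00134°, Δλ = +0.00275°.
Converting to metres (1° lat = 111177 m, cos φ = 0.573717): observed ΔN = 149.0 m, observed ΔE = 175.4 m.
Subtracting the expected shift leaves a residual of 149.0 − (157.5) = -8.5 m north and 175.4 − (133.5) = 41.9 m east.
Residual distance = √((-8.5)² + 41.9²) = 42.8 m.

43 m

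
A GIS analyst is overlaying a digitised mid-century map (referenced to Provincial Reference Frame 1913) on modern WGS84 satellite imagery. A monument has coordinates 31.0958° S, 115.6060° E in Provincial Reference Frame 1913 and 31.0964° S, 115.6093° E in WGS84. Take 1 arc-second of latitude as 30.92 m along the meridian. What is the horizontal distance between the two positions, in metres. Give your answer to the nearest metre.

322 m

Δφ = -31.0964° − -31.0958° = -0.0006°; Δλ = 115.6093° − 115.6060° = +0.0033°.
1° of latitude = 3600 × 30.92 = 111312 m.
ΔN = Δφ × 111312 = -66.8 m; ΔE = Δλ × 111312 × cos(-31.0958°) = +0.0033 × 111312 × 0.856305 = 314.5 m.
Distance = √(ΔE² + ΔN²) = √(314.5² + (-66.8)²) = 321.6 m.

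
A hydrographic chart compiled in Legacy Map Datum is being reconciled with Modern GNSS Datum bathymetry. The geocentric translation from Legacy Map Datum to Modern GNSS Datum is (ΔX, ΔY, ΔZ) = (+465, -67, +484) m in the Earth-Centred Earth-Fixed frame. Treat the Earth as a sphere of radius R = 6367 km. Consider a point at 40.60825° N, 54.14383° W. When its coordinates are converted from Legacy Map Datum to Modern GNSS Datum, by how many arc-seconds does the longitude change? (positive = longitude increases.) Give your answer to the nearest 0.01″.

Δλ = 14.41″

sin φ = 0.650884, cos φ = 0.759178, sin λ = -0.810490, cos λ = 0.585753.
East component: ΔE = −sin λ·ΔX + cos λ·ΔY = −(-0.810490)(465) + (0.585753)(-67) = 337.63 m.
1° of latitude spans πR/180 = 111125 m; at latitude φ, 1° of longitude spans that × cos φ = 84363.7 m, so Δλ = 337.63 / 84363.7 × 3600 = 14.408″.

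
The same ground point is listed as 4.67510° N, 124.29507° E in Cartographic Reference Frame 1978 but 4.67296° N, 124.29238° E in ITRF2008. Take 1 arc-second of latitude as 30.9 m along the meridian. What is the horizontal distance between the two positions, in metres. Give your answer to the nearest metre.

Δφ = 4.67296° − 4.67510° = -0.00214°; Δλ = 124.29238° − 124.29507° = -0.00269°.
1° of latitude = 3600 × 30.90 = 111240 m.
ΔN = Δφ × 111240 = -238.1 m; ΔE = Δλ × 111240 × cos(4.67510°) = -0.00269 × 111240 × 0.996673 = -298.2 m.
Distance = √(ΔE² + ΔN²) = √((-298.2)² + (-238.1)²) = 381.6 m.

382 m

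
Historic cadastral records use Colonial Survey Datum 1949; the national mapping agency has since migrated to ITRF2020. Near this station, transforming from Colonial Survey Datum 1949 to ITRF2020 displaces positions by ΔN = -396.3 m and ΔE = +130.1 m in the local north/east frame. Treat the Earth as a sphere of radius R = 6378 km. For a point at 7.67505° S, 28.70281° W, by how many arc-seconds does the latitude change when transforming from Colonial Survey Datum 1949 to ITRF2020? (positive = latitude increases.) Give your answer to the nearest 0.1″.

Δφ = -12.8″

On a sphere of radius R, 1 rad of latitude = R, so Δφ = ΔN / R = -396.3 / 6378000 = -6.2135e-05 rad = -12.816″.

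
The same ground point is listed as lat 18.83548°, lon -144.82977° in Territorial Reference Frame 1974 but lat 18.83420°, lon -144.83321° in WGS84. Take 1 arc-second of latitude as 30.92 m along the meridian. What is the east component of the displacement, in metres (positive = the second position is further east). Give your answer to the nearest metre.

ΔE = -362 m

Δφ = 18.83420° − 18.83548° = -0.00128°; Δλ = -144.83321° − -144.82977° = -0.00344°.
1° of latitude = 3600 × 30.92 = 111312 m.
ΔN = Δφ × 111312 = -142.5 m; ΔE = Δλ × 111312 × cos(18.83548°) = -0.00344 × 111312 × 0.946450 = -362.4 m.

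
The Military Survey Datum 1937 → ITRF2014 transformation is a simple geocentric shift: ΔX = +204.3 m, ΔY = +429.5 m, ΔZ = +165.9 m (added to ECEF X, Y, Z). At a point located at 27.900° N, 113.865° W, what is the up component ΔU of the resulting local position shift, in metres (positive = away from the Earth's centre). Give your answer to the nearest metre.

ΔU = -343 m

The local up (radial) axis is (cos φ cos λ, cos φ sin λ, sin φ), giving ΔU = -73.049 − 347.124 + 77.630 = -342.54 m.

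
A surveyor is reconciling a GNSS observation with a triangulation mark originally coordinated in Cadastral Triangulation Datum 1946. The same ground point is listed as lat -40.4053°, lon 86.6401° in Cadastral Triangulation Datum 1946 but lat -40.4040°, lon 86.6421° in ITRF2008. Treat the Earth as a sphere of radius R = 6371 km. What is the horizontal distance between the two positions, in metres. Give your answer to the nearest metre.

Δφ = -40.4040° − -40.4053° = +0.0013°; Δλ = 86.6421° − 86.6401° = +0.0020°.
1° along a meridian = πR/180 = 111195 m.
ΔN = Δφ × 111195 = 144.6 m; ΔE = Δλ × 111195 × cos(-40.4053°) = +0.0020 × 111195 × 0.761478 = 169.3 m.
Distance = √(ΔE² + ΔN²) = √(169.3² + 144.6²) = 222.7 m.

223 m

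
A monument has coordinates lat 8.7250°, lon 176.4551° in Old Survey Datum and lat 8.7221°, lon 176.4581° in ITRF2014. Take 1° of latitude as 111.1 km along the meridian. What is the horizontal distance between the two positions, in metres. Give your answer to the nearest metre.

461 m

Δφ = 8.7221° − 8.7250° = -0.0029°; Δλ = 176.4581° − 176.4551° = +0.0030°.
ΔN = Δφ × 111100 = -322.2 m; ΔE = Δλ × 111100 × cos(8.7250°) = +0.0030 × 111100 × 0.988428 = 329.4 m.
Distance = √(ΔE² + ΔN²) = √(329.4² + (-322.2)²) = 460.8 m.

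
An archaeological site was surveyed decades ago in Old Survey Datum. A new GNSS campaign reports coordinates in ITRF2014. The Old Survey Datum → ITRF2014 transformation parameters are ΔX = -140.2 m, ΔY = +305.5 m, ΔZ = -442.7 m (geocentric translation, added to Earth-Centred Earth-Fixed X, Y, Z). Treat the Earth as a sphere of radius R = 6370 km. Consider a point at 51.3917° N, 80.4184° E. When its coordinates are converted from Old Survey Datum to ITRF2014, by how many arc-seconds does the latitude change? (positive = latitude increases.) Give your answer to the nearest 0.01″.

Δφ = -15.98″

sin φ = 0.781430, cos φ = 0.623993, sin λ = 0.986050, cos λ = 0.166452.
North component: ΔN = −sin φ cos λ·ΔX − sin φ sin λ·ΔY + cos φ·ΔZ = −(0.781430)(0.166452)(-140.2) − (0.781430)(0.986050)(305.5) + (0.623993)(-442.7) = -493.40 m.
1° of latitude spans πR/180 = 111177 m, so Δφ = -493.40 / 111177 × 3600 = -15.977″.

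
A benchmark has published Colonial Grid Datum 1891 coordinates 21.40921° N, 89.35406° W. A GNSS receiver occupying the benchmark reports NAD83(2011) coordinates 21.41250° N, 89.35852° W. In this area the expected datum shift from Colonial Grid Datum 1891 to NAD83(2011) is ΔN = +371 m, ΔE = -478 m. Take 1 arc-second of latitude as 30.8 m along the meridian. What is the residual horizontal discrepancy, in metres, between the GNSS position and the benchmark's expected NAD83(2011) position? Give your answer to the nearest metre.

Observed coordinate differences: Δφ = +0.00329°, Δλ = -0.00446°.
Converting to metres (1° lat = 110880 m, cos φ = 0.930997): observed ΔN = 364.8 m, observed ΔE = -460.4 m.
Subtracting the expected shift leaves a residual of 364.8 − (371) = -6.2 m north and -460.4 − (-478) = 17.6 m east.
Residual distance = √((-6.2)² + 17.6²) = 18.7 m.

19 m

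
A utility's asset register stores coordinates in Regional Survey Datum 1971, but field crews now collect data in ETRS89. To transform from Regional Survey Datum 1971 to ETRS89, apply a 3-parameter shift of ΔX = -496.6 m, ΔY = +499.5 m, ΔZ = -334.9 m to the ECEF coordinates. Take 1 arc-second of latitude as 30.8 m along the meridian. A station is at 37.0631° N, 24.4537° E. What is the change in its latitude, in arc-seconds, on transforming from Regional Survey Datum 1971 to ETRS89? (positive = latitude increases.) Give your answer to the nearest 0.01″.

Δφ = -3.88″

sin φ = 0.602694, cos φ = 0.797972, sin λ = 0.413958, cos λ = 0.910296.
North component: ΔN = −sin φ cos λ·ΔX − sin φ sin λ·ΔY + cos φ·ΔZ = −(0.602694)(0.910296)(-496.6) − (0.602694)(0.413958)(499.5) + (0.797972)(-334.9) = -119.41 m.
1° of latitude spans 3600 × 30.80 = 110880 m, so Δφ = -119.41 / 110880 × 3600 = -3.877″.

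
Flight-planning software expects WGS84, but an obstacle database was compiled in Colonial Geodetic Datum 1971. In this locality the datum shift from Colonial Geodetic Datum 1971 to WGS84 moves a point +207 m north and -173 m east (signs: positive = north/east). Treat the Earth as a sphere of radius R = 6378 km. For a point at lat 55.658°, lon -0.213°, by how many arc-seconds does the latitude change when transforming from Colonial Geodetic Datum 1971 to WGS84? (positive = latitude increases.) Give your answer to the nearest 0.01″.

On a sphere of radius R, 1 rad of latitude = R, so Δφ = ΔN / R = 207.0 / 6378000 = 3.2455e-05 rad = 6.694″.

Δφ = 6.69″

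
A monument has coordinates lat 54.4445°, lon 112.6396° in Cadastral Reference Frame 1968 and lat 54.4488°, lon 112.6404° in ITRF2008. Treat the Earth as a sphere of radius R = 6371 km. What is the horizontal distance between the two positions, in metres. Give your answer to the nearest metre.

Δφ = 54.4488° − 54.4445° = +0.0043°; Δλ = 112.6404° − 112.6396° = +0.0008°.
1° along a meridian = πR/180 = 111195 m.
ΔN = Δφ × 111195 = 478.1 m; ΔE = Δλ × 111195 × cos(54.4445°) = +0.0008 × 111195 × 0.581491 = 51.7 m.
Distance = √(ΔE² + ΔN²) = √(51.7² + 478.1²) = 480.9 m.

481 m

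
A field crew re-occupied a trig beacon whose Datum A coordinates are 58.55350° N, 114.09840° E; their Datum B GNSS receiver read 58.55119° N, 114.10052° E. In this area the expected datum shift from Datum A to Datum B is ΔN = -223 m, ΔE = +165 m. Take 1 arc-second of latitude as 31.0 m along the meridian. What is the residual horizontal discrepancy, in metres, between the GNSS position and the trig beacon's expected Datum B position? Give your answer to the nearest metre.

54 m

Observed coordinate differences: Δφ = -0.00231°, Δλ = +0.00212°.
Converting to metres (1° lat = 111600 m, cos φ = 0.521702): observed ΔN = -257.8 m, observed ΔE = 123.4 m.
Subtracting the expected shift leaves a residual of -257.8 − (-223) = -34.8 m north and 123.4 − (165) = -41.6 m east.
Residual distance = √((-34.8)² + (-41.6)²) = 54.2 m.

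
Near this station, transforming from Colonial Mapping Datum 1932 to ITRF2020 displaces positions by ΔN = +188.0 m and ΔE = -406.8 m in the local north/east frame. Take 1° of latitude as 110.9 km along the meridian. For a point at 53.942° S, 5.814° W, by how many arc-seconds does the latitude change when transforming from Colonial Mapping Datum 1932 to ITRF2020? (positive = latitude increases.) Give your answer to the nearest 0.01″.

Δφ = 6.10″

1° of latitude = 110.9 km, so Δφ = 188.0 / 110900 = 0.0016952° = 6.103″.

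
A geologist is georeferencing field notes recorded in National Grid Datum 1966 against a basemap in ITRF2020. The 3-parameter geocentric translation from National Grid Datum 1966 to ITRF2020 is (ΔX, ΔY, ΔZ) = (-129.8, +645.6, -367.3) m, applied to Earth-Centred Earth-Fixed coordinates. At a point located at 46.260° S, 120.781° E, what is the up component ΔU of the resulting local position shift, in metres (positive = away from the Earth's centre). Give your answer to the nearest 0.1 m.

ΔU = 694.8 m

The local up (radial) axis is (cos φ cos λ, cos φ sin λ, sin φ), giving ΔU = 45.926 + 383.481 + 265.369 = 694.78 m.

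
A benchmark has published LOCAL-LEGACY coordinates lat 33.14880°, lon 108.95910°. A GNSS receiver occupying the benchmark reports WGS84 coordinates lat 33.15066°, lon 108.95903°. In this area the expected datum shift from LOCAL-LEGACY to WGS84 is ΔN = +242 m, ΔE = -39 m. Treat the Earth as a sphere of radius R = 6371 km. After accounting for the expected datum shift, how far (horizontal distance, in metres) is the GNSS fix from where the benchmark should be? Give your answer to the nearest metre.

48 m

Observed coordinate differences: Δφ = +0.00186°, Δλ = -0.00007°.
Converting to metres (1° lat = 111195 m, cos φ = 0.837253): observed ΔN = 206.8 m, observed ΔE = -6.5 m.
Subtracting the expected shift leaves a residual of 206.8 − (242) = -35.2 m north and -6.5 − (-39) = 32.5 m east.
Residual distance = √((-35.2)² + 32.5²) = 47.9 m.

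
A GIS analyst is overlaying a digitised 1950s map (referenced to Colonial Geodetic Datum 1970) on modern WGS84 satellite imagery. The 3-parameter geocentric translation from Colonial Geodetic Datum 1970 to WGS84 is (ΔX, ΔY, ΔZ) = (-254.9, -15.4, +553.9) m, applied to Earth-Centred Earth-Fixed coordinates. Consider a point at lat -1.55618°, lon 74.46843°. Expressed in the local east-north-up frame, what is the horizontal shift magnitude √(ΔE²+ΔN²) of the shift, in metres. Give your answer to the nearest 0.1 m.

The local east axis at (φ, λ) is (−sin λ, cos λ, 0), so ΔE = −sin(74.46843°)·(-254.9) + cos(74.46843°)·(-15.4) = 241.47 m.
The local north axis is (−sin φ cos λ, −sin φ sin λ, cos φ), giving ΔN = -1.854 − 0.403 + 553.696 = 551.44 m.
Horizontal magnitude = √(ΔE² + ΔN²) = √(241.47² + 551.44²) = 601.99 m.

602.0 m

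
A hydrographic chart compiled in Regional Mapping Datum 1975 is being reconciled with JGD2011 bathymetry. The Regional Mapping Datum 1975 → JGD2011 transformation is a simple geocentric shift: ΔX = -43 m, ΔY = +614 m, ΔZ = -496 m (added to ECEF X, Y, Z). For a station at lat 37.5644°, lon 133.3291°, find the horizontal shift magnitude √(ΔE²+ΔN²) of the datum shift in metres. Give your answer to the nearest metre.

At φ = 37.5644°, λ = 133.3291°: sin φ = 0.609653, cos φ = 0.792669, sin λ = 0.727424, cos λ = -0.686188.
ΔE = −sin λ·ΔX + cos λ·ΔY = −(0.727424)·(-43) + (-0.686188)·(614) = -390.04 m.
ΔN = −sin φ cos λ·ΔX − sin φ sin λ·ΔY + cos φ·ΔZ = −(0.609653)(-0.686188)(-43) − (0.609653)(0.727424)(614) + (0.792669)(-496) = -683.45 m.
Horizontal magnitude = √(ΔE² + ΔN²) = √((-390.04)² + (-683.45)²) = 786.91 m.

787 m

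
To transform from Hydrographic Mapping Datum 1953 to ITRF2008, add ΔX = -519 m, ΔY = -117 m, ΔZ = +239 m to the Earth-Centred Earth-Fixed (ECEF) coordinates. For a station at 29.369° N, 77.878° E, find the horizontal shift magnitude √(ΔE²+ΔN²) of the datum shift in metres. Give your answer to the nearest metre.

578 m

The local east axis at (φ, λ) is (−sin λ, cos λ, 0), so ΔE = −sin(77.878°)·(-519) + cos(77.878°)·(-117) = 482.86 m.
The local north axis is (−sin φ cos λ, −sin φ sin λ, cos φ), giving ΔN = 53.451 + 56.101 + 208.284 = 317.84 m.
Horizontal magnitude = √(ΔE² + ΔN²) = √(482.86² + 317.84²) = 578.08 m.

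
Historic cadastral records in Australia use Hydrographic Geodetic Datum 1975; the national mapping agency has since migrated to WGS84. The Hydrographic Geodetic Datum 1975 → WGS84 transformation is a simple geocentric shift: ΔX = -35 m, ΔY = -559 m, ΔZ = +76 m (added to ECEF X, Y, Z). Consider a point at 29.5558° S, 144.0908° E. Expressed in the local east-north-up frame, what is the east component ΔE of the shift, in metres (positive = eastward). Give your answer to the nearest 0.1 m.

The local east axis at (φ, λ) is (−sin λ, cos λ, 0), so ΔE = −sin(144.0908°)·(-35) + cos(144.0908°)·(-559) = 473.29 m.

ΔE = 473.3 m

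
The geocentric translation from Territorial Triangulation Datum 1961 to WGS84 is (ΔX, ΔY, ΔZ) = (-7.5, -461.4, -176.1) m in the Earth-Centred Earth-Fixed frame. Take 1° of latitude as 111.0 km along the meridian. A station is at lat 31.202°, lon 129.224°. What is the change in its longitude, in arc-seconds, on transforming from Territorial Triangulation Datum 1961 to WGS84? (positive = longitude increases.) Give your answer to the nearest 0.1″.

Δλ = 11.3″

sin φ = 0.518057, cos φ = 0.855346, sin λ = 0.774680, cos λ = -0.632354.
East component: ΔE = −sin λ·ΔX + cos λ·ΔY = −(0.774680)(-7.5) + (-0.632354)(-461.4) = 297.58 m.
1° of latitude spans 111000 m; at latitude φ, 1° of longitude spans that × cos φ = 94943.4 m, so Δλ = 297.58 / 94943.4 × 3600 = 11.283″.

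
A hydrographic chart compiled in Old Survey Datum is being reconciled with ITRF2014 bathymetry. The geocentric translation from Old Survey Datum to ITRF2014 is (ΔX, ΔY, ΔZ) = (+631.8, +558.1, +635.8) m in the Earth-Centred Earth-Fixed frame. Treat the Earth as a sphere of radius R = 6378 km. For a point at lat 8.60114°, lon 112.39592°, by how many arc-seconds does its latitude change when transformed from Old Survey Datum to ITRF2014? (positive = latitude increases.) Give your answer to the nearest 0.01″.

Δφ = 19.00″

sin φ = 0.149555, cos φ = 0.988753, sin λ = 0.924573, cos λ = -0.381005.
North component: ΔN = −sin φ cos λ·ΔX − sin φ sin λ·ΔY + cos φ·ΔZ = −(0.149555)(-0.381005)(631.8) − (0.149555)(0.924573)(558.1) + (0.988753)(635.8) = 587.48 m.
1° of latitude spans πR/180 = 111317 m, so Δφ = 587.48 / 111317 × 3600 = 18.999″.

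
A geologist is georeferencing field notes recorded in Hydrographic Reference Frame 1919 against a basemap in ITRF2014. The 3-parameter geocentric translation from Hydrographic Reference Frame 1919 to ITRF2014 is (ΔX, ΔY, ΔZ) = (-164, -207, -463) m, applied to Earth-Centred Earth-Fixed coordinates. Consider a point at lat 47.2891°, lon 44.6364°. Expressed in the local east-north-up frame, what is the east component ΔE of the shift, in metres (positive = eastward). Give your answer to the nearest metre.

At φ = 47.2891°, λ = 44.6364°: sin φ = 0.734786, cos φ = 0.678299, sin λ = 0.702605, cos λ = 0.711580.
ΔE = −sin λ·ΔX + cos λ·ΔY = −(0.702605)·(-164) + (0.711580)·(-207) = -32.07 m.

ΔE = -32 m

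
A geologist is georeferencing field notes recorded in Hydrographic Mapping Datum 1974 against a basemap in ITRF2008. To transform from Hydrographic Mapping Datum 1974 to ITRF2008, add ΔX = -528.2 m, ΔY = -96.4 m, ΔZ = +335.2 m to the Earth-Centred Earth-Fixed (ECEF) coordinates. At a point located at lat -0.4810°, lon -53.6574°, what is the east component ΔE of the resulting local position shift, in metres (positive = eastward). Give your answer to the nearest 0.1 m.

ΔE = -482.6 m

At φ = -0.4810°, λ = -53.6574°: sin φ = -0.008395, cos φ = 0.999965, sin λ = -0.805488, cos λ = 0.592612.
ΔE = −sin λ·ΔX + cos λ·ΔY = −(-0.805488)·(-528.2) + (0.592612)·(-96.4) = -482.59 m.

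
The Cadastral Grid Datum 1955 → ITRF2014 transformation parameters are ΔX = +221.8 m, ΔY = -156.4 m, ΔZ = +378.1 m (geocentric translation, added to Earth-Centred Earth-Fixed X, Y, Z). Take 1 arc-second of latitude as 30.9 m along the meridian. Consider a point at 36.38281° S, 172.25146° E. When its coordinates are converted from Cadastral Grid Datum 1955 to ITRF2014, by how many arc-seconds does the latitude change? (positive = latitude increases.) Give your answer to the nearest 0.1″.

Δφ = 5.2″

sin φ = -0.593177, cos φ = 0.805072, sin λ = 0.134826, cos λ = -0.990869.
North component: ΔN = −sin φ cos λ·ΔX − sin φ sin λ·ΔY + cos φ·ΔZ = −(-0.593177)(-0.990869)(221.8) − (-0.593177)(0.134826)(-156.4) + (0.805072)(378.1) = 161.52 m.
1° of latitude spans 3600 × 30.90 = 111240 m, so Δφ = 161.52 / 111240 × 3600 = 5.227″.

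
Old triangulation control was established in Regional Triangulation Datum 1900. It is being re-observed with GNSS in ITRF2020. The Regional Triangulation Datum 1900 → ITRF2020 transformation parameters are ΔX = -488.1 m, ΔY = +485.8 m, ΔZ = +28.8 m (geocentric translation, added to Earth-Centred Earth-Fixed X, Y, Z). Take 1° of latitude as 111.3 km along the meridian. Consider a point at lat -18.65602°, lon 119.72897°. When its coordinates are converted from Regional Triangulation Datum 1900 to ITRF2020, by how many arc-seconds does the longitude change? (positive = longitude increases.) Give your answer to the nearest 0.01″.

Δλ = 6.25″

sin φ = -0.319886, cos φ = 0.947456, sin λ = 0.868381, cos λ = -0.495898.
East component: ΔE = −sin λ·ΔX + cos λ·ΔY = −(0.868381)(-488.1) + (-0.495898)(485.8) = 182.95 m.
1° of latitude spans 111300 m; at latitude φ, 1° of longitude spans that × cos φ = 105451.9 m, so Δλ = 182.95 / 105451.9 × 3600 = 6.246″.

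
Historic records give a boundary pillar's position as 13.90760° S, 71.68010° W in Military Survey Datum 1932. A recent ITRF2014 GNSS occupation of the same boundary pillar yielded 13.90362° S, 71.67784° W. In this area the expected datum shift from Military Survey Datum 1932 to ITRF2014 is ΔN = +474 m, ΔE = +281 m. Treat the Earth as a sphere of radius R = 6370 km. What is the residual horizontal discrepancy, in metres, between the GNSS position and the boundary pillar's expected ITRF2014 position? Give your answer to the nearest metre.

Observed coordinate differences: Δφ = +0.00398°, Δλ = +0.00226°.
Converting to metres (1° lat = 111177 m, cos φ = 0.970685): observed ΔN = 442.5 m, observed ΔE = 243.9 m.
Subtracting the expected shift leaves a residual of 442.5 − (474) = -31.5 m north and 243.9 − (281) = -37.1 m east.
Residual distance = √((-31.5)² + (-37.1)²) = 48.7 m.

49 m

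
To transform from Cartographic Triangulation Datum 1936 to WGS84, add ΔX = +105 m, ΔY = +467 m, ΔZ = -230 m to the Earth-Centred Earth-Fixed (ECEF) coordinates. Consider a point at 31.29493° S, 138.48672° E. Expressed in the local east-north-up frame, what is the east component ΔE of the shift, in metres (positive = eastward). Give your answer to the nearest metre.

ΔE = -419 m

The local east axis at (φ, λ) is (−sin λ, cos λ, 0), so ΔE = −sin(138.48672°)·105 + cos(138.48672°)·467 = -419.28 m.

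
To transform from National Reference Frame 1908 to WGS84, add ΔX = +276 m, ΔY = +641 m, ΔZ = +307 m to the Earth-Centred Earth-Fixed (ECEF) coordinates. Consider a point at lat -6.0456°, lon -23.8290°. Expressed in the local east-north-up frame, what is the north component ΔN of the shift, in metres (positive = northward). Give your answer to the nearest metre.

ΔN = 305 m

At φ = -6.0456°, λ = -23.8290°: sin φ = -0.105320, cos φ = 0.994438, sin λ = -0.404008, cos λ = 0.914755.
ΔN = −sin φ cos λ·ΔX − sin φ sin λ·ΔY + cos φ·ΔZ = −(-0.105320)(0.914755)(276) − (-0.105320)(-0.404008)(641) + (0.994438)(307) = 304.61 m.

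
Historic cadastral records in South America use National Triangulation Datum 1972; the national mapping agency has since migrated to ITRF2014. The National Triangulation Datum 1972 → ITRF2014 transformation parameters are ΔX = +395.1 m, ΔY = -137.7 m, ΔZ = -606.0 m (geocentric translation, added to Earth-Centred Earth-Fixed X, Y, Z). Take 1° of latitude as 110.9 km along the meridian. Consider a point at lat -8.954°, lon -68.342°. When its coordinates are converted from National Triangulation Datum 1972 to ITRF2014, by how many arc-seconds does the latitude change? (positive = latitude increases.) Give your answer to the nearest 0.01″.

sin φ = -0.155641, cos φ = 0.987814, sin λ = -0.929403, cos λ = 0.369066.
North component: ΔN = −sin φ cos λ·ΔX − sin φ sin λ·ΔY + cos φ·ΔZ = −(-0.155641)(0.369066)(395.1) − (-0.155641)(-0.929403)(-137.7) + (0.987814)(-606.0) = -556.00 m.
1° of latitude spans 110900 m, so Δφ = -556.00 / 110900 × 3600 = -18.049″.

Δφ = -18.05″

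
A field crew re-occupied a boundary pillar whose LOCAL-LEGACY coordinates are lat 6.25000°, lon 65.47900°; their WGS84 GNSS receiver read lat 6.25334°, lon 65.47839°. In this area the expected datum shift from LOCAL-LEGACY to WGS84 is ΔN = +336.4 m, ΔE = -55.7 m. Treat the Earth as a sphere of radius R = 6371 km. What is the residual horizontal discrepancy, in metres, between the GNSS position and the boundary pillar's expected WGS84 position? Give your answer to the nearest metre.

Observed coordinate differences: Δφ = +0.00334°, Δλ = -0.00061°.
Converting to metres (1° lat = 111195 m, cos φ = 0.994056): observed ΔN = 371.4 m, observed ΔE = -67.4 m.
Subtracting the expected shift leaves a residual of 371.4 − (336.4) = 35.0 m north and -67.4 − (-55.7) = -11.7 m east.
Residual distance = √(35.0² + (-11.7)²) = 36.9 m.

37 m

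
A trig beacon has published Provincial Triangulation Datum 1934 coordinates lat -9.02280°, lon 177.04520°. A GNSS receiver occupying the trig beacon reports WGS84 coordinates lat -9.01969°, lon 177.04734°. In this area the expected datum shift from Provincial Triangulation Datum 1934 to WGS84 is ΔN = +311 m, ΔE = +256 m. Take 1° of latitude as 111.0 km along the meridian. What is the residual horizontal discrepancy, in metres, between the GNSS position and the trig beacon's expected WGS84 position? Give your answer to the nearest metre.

Observed coordinate differences: Δφ = +0.00311°, Δλ = +0.00214°.
Converting to metres (1° lat = 111000 m, cos φ = 0.987626): observed ΔN = 345.2 m, observed ΔE = 234.6 m.
Subtracting the expected shift leaves a residual of 345.2 − (311) = 34.2 m north and 234.6 − (256) = -21.4 m east.
Residual distance = √(34.2² + (-21.4)²) = 40.4 m.

40 m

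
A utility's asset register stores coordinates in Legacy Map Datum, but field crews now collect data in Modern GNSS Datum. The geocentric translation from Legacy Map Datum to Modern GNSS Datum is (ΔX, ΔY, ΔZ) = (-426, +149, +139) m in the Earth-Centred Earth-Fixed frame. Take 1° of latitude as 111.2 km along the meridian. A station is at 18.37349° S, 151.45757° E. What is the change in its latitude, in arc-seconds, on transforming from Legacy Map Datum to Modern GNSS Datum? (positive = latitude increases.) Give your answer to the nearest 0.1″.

Δφ = 8.8″

sin φ = -0.315210, cos φ = 0.949022, sin λ = 0.477809, cos λ = -0.878464.
North component: ΔN = −sin φ cos λ·ΔX − sin φ sin λ·ΔY + cos φ·ΔZ = −(-0.315210)(-0.878464)(-426) − (-0.315210)(0.477809)(149) + (0.949022)(139) = 272.31 m.
1° of latitude spans 111200 m, so Δφ = 272.31 / 111200 × 3600 = 8.816″.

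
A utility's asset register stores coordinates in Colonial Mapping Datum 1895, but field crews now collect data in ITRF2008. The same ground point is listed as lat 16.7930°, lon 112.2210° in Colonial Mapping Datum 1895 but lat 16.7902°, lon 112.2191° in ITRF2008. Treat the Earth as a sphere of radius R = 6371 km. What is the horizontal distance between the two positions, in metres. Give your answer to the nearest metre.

371 m

Δφ = 16.7902° − 16.7930° = -0.0028°; Δλ = 112.2191° − 112.2210° = -0.0019°.
1° along a meridian = πR/180 = 111195 m.
ΔN = Δφ × 111195 = -311.3 m; ΔE = Δλ × 111195 × cos(16.7930°) = -0.0019 × 111195 × 0.957355 = -202.3 m.
Distance = √(ΔE² + ΔN²) = √((-202.3)² + (-311.3)²) = 371.3 m.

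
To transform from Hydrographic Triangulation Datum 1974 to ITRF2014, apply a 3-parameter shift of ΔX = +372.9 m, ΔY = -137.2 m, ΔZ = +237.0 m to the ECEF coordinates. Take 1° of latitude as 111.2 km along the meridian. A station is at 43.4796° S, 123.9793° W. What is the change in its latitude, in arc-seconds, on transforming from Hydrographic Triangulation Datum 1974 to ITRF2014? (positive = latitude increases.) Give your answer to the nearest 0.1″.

Δφ = 3.5″

sin φ = -0.688096, cos φ = 0.725619, sin λ = -0.829240, cos λ = -0.558893.
North component: ΔN = −sin φ cos λ·ΔX − sin φ sin λ·ΔY + cos φ·ΔZ = −(-0.688096)(-0.558893)(372.9) − (-0.688096)(-0.829240)(-137.2) + (0.725619)(237.0) = 106.85 m.
1° of latitude spans 111200 m, so Δφ = 106.85 / 111200 × 3600 = 3.459″.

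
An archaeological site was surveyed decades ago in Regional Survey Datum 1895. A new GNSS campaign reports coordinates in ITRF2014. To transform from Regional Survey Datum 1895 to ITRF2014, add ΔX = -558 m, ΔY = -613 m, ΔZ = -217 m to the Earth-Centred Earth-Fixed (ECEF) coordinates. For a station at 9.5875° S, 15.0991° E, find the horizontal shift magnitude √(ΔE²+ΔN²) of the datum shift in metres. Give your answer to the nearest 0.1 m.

555.4 m

At φ = -9.5875°, λ = 15.0991°: sin φ = -0.166554, cos φ = 0.986032, sin λ = 0.260489, cos λ = 0.965477.
ΔE = −sin λ·ΔX + cos λ·ΔY = −(0.260489)·(-558) + (0.965477)·(-613) = -446.48 m.
ΔN = −sin φ cos λ·ΔX − sin φ sin λ·ΔY + cos φ·ΔZ = −(-0.166554)(0.965477)(-558) − (-0.166554)(0.260489)(-613) + (0.986032)(-217) = -330.29 m.
Horizontal magnitude = √(ΔE² + ΔN²) = √((-446.48)² + (-330.29)²) = 555.38 m.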